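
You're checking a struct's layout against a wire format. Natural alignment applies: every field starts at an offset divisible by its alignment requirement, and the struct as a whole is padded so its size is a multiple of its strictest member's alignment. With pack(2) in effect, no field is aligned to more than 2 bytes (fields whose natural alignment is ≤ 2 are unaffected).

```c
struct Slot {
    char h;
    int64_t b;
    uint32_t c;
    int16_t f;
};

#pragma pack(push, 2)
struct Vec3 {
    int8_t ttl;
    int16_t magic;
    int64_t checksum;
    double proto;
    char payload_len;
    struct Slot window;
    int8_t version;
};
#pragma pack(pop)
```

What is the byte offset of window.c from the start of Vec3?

38

Slot: h at 0 (size 1, align 1) → ends 1; pad 7 to align 8 for b; b at 8 (size 8, align 8) → ends 16; c at 16 (size 4, align 4) → ends 20; f at 20 (size 2, align 2) → ends 22; tail pad 2 to reach multiple of 8; total 24 bytes, alignment 8
ttl at 0 (size 1, align 1) → ends 1
pad 1 to align 2 for magic
magic at 2 (size 2, align 2) → ends 4
checksum at 4 (size 8, align 2) → ends 12
proto at 12 (size 8, align 2) → ends 20
payload_len at 20 (size 1, align 1) → ends 21
pad 1 to align 2 for window
window at 22 (size 24, align 2) → ends 46
within Slot: c at 16
22 + 16 = 38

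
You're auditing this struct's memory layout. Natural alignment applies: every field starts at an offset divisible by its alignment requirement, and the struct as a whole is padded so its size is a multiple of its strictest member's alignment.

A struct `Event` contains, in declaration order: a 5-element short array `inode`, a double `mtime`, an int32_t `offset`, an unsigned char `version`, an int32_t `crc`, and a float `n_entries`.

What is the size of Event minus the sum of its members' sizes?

9

inode at 0 (size 10, align 2) → ends 10
pad 6 to align 8 for mtime
mtime at 16 (size 8, align 8) → ends 24
offset at 24 (size 4, align 4) → ends 28
version at 28 (size 1, align 1) → ends 29
pad 3 to align 4 for crc
crc at 32 (size 4, align 4) → ends 36
n_entries at 36 (size 4, align 4) → ends 40
total 40 bytes, alignment 8
data bytes 31, size 40 → padding 9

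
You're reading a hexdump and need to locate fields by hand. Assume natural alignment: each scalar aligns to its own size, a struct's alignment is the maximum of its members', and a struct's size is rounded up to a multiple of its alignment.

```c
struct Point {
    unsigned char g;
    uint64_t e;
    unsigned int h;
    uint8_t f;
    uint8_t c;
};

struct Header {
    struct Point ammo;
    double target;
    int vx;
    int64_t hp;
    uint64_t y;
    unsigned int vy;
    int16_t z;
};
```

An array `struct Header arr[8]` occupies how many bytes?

Point: 0..1  g  (1B, 1-aligned); 1..8  -- padding (7B); 8..16  e  (8B, 8-aligned); 16..20  h  (4B, 4-aligned); 20..21  f  (1B, 1-aligned); 21..22  c  (1B, 1-aligned); 22..24  -- tail padding (2B); sizeof = 24, alignof = 8
0..24  ammo  (24B, 8-aligned)
24..32  target  (8B, 8-aligned)
32..36  vx  (4B, 4-aligned)
36..40  -- padding (4B)
40..48  hp  (8B, 8-aligned)
48..56  y  (8B, 8-aligned)
56..60  vy  (4B, 4-aligned)
60..62  z  (2B, 2-aligned)
62..64  -- tail padding (2B)
sizeof = 64, alignof = 8
array of 8: 8 × 64 = 512

512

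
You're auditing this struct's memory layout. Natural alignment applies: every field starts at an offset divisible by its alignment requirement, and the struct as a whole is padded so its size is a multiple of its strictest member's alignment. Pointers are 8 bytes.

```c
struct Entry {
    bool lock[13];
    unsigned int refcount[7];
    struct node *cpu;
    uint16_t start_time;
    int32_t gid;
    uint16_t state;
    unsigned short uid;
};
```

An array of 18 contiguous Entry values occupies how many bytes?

1296

lock at 0 (size 13, align 1) → ends 13
pad 3 to align 4 for refcount
refcount at 16 (size 28, align 4) → ends 44
pad 4 to align 8 for cpu
cpu at 48 (size 8, align 8) → ends 56
start_time at 56 (size 2, align 2) → ends 58
pad 2 to align 4 for gid
gid at 60 (size 4, align 4) → ends 64
state at 64 (size 2, align 2) → ends 66
uid at 66 (size 2, align 2) → ends 68
tail pad 4 to reach multiple of 8
total 72 bytes, alignment 8
array of 18: 18 × 72 = 1296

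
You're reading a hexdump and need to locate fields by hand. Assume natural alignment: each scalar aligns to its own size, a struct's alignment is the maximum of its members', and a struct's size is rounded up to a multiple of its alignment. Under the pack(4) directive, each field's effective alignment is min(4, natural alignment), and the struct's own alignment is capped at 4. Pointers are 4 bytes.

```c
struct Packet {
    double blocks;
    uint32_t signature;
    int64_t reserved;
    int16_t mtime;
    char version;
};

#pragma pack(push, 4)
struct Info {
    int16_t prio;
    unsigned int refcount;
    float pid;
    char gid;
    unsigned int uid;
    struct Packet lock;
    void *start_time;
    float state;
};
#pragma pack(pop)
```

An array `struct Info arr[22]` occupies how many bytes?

Packet: blocks at 0 (size 8, align 8) → ends 8; signature at 8 (size 4, align 4) → ends 12; pad 4 to align 8 for reserved; reserved at 16 (size 8, align 8) → ends 24; mtime at 24 (size 2, align 2) → ends 26; version at 26 (size 1, align 1) → ends 27; tail pad 5 to reach multiple of 8; total 32 bytes, alignment 8
prio at 0 (size 2, align 2) → ends 2
pad 2 to align 4 for refcount
refcount at 4 (size 4, align 4) → ends 8
pid at 8 (size 4, align 4) → ends 12
gid at 12 (size 1, align 1) → ends 13
pad 3 to align 4 for uid
uid at 16 (size 4, align 4) → ends 20
lock at 20 (size 32, align 4) → ends 52
start_time at 52 (size 4, align 4) → ends 56
state at 56 (size 4, align 4) → ends 60
total 60 bytes, alignment 4
array of 22: 22 × 60 = 1320

1320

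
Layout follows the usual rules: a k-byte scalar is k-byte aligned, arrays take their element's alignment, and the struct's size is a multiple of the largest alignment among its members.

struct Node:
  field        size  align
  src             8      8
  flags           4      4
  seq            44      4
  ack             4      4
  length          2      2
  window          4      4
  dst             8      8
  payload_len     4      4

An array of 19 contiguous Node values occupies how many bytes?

1672

0..8  src  (8B, 8-aligned)
8..12  flags  (4B, 4-aligned)
12..56  seq  (44B, 4-aligned)
56..60  ack  (4B, 4-aligned)
60..62  length  (2B, 2-aligned)
62..64  -- padding (2B)
64..68  window  (4B, 4-aligned)
68..72  -- padding (4B)
72..80  dst  (8B, 8-aligned)
80..84  payload_len  (4B, 4-aligned)
84..88  -- tail padding (4B)
sizeof = 88, alignof = 8
array of 19: 19 × 88 = 1672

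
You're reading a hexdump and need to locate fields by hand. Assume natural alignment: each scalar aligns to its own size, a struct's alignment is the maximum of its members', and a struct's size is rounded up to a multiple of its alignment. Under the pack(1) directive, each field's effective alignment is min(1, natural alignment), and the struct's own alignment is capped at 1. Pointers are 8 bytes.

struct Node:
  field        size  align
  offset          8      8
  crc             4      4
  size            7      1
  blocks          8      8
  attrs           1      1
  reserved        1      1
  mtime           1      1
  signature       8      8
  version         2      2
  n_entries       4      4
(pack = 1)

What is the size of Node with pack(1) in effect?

44

@0: offset [8B, align 1] → 8
@8: crc [4B, align 1] → 12
@12: size [7B, align 1] → 19
@19: blocks [8B, align 1] → 27
@27: attrs [1B, align 1] → 28
@28: reserved [1B, align 1] → 29
@29: mtime [1B, align 1] → 30
@30: signature [8B, align 1] → 38
@38: version [2B, align 1] → 40
@40: n_entries [4B, align 1] → 44
size 44, align 1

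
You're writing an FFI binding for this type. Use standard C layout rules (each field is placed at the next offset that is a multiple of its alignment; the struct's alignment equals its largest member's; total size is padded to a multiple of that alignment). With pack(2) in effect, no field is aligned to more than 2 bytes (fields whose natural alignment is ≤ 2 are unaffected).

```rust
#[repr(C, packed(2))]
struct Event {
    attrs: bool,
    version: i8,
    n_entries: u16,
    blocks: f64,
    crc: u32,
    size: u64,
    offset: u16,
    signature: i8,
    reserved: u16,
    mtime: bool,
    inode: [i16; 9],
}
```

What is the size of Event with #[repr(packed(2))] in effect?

50

@0: attrs [1B, align 1] → 1
@1: version [1B, align 1] → 2
@2: n_entries [2B, align 2] → 4
@4: blocks [8B, align 2] → 12
@12: crc [4B, align 2] → 16
@16: size [8B, align 2] → 24
@24: offset [2B, align 2] → 26
@26: signature [1B, align 1] → 27
+1 pad (align 2)
@28: reserved [2B, align 2] → 30
@30: mtime [1B, align 1] → 31
+1 pad (align 2)
@32: inode [18B, align 2] → 50
size 50, align 2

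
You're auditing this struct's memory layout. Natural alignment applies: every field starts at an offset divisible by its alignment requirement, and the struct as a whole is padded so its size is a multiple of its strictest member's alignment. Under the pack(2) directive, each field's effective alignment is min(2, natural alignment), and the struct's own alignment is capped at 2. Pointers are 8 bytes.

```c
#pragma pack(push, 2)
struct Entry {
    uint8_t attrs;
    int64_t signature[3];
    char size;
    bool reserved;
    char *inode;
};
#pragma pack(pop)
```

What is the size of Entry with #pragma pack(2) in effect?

attrs at 0 (size 1, align 1) → ends 1
pad 1 to align 2 for signature
signature at 2 (size 24, align 2) → ends 26
size at 26 (size 1, align 1) → ends 27
reserved at 27 (size 1, align 1) → ends 28
inode at 28 (size 8, align 2) → ends 36
total 36 bytes, alignment 2

36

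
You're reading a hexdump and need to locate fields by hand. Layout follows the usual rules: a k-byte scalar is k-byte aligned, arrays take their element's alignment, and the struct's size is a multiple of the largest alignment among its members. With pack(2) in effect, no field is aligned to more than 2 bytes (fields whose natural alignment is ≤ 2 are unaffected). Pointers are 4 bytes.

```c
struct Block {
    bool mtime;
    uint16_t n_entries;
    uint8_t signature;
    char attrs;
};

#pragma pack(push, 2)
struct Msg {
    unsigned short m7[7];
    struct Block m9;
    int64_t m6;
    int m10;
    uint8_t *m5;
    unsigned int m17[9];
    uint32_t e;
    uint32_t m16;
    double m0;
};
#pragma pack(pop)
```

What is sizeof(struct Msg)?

88 bytes

Block: 0..1  mtime  (1B, 1-aligned); 1..2  -- padding (1B); 2..4  n_entries  (2B, 2-aligned); 4..5  signature  (1B, 1-aligned); 5..6  attrs  (1B, 1-aligned); sizeof = 6, alignof = 2
0..14  m7  (14B, 2-aligned)
14..20  m9  (6B, 2-aligned)
20..28  m6  (8B, 2-aligned)
28..32  m10  (4B, 2-aligned)
32..36  m5  (4B, 2-aligned)
36..72  m17  (36B, 2-aligned)
72..76  e  (4B, 2-aligned)
76..80  m16  (4B, 2-aligned)
80..88  m0  (8B, 2-aligned)
sizeof = 88, alignof = 2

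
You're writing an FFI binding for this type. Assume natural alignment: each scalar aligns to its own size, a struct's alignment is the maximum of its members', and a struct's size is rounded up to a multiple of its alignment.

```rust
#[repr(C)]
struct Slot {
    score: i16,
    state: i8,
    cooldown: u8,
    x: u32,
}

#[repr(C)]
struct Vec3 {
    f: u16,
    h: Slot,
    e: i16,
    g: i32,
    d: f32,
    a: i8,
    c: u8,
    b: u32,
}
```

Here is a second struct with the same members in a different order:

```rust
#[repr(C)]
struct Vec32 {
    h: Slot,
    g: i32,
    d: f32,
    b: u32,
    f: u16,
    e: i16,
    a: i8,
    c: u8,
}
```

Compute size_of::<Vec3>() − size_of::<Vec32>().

4

Slot: 0..2  score  (2B, 2-aligned); 2..3  state  (1B, 1-aligned); 3..4  cooldown  (1B, 1-aligned); 4..8  x  (4B, 4-aligned); sizeof = 8, alignof = 4
0..2  f  (2B, 2-aligned)
2..4  -- padding (2B)
4..12  h  (8B, 4-aligned)
12..14  e  (2B, 2-aligned)
14..16  -- padding (2B)
16..20  g  (4B, 4-aligned)
20..24  d  (4B, 4-aligned)
24..25  a  (1B, 1-aligned)
25..26  c  (1B, 1-aligned)
26..28  -- padding (2B)
28..32  b  (4B, 4-aligned)
sizeof = 32, alignof = 4
— Vec32 —
0..8  h  (8B, 4-aligned)
8..12  g  (4B, 4-aligned)
12..16  d  (4B, 4-aligned)
16..20  b  (4B, 4-aligned)
20..22  f  (2B, 2-aligned)
22..24  e  (2B, 2-aligned)
24..25  a  (1B, 1-aligned)
25..26  c  (1B, 1-aligned)
26..28  -- tail padding (2B)
sizeof = 28, alignof = 4
32 − 28 = 4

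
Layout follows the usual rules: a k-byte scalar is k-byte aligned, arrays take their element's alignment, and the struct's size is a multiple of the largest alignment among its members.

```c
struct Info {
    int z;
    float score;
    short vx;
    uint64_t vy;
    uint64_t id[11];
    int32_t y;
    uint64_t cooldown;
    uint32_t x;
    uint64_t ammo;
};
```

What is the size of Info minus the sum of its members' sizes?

14

z at 0 (size 4, align 4) → ends 4
score at 4 (size 4, align 4) → ends 8
vx at 8 (size 2, align 2) → ends 10
pad 6 to align 8 for vy
vy at 16 (size 8, align 8) → ends 24
id at 24 (size 88, align 8) → ends 112
y at 112 (size 4, align 4) → ends 116
pad 4 to align 8 for cooldown
cooldown at 120 (size 8, align 8) → ends 128
x at 128 (size 4, align 4) → ends 132
pad 4 to align 8 for ammo
ammo at 136 (size 8, align 8) → ends 144
total 144 bytes, alignment 8
data bytes 130, size 144 → padding 14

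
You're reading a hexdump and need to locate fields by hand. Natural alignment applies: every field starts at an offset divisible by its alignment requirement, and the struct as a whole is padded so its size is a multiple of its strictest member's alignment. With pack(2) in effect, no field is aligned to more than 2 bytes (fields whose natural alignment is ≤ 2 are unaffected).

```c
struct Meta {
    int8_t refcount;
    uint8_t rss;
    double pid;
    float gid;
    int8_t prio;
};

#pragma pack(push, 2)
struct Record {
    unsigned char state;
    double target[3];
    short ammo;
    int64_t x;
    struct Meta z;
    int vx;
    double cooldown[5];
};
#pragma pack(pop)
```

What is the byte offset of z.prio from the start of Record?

Meta: @0: refcount [1B, align 1] → 1; @1: rss [1B, align 1] → 2; +6 pad (align 8); @8: pid [8B, align 8] → 16; @16: gid [4B, align 4] → 20; @20: prio [1B, align 1] → 21; +3 tail pad (align 8); size 24, align 8
@0: state [1B, align 1] → 1
+1 pad (align 2)
@2: target [24B, align 2] → 26
@26: ammo [2B, align 2] → 28
@28: x [8B, align 2] → 36
@36: z [24B, align 2] → 60
within Meta: prio at 20
36 + 20 = 56

56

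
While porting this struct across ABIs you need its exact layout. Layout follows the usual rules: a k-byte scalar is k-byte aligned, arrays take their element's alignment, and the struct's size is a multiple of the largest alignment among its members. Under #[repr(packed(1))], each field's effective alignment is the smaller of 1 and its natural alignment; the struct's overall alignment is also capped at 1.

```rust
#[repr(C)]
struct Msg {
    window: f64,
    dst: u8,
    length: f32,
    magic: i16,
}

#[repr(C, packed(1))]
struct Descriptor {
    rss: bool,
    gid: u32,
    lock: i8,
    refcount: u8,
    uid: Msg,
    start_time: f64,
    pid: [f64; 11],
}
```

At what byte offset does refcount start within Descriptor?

Msg: @0: window [8B, align 8] → 8; @8: dst [1B, align 1] → 9; +3 pad (align 4); @12: length [4B, align 4] → 16; @16: magic [2B, align 2] → 18; +6 tail pad (align 8); size 24, align 8
@0: rss [1B, align 1] → 1
@1: gid [4B, align 1] → 5
@5: lock [1B, align 1] → 6
@6: refcount [1B, align 1] → 7

6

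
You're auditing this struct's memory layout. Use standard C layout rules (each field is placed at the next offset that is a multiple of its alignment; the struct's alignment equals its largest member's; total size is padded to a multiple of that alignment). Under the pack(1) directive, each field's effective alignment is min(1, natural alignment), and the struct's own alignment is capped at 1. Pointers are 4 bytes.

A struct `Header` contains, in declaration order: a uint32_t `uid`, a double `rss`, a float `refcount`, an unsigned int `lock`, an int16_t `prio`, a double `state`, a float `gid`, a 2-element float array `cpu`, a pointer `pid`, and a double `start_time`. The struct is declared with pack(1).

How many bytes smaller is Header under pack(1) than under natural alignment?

natural layout:
  0..4  uid  (4B, 4-aligned)
  4..8  -- padding (4B)
  8..16  rss  (8B, 8-aligned)
  16..20  refcount  (4B, 4-aligned)
  20..24  lock  (4B, 4-aligned)
  24..26  prio  (2B, 2-aligned)
  26..32  -- padding (6B)
  32..40  state  (8B, 8-aligned)
  40..44  gid  (4B, 4-aligned)
  44..52  cpu  (8B, 4-aligned)
  52..56  pid  (4B, 4-aligned)
  56..64  start_time  (8B, 8-aligned)
  sizeof = 64, alignof = 8
packed(1) layout:
  0..4  uid  (4B, 1-aligned)
  4..12  rss  (8B, 1-aligned)
  12..16  refcount  (4B, 1-aligned)
  16..20  lock  (4B, 1-aligned)
  20..22  prio  (2B, 1-aligned)
  22..30  state  (8B, 1-aligned)
  30..34  gid  (4B, 1-aligned)
  34..42  cpu  (8B, 1-aligned)
  42..46  pid  (4B, 1-aligned)
  46..54  start_time  (8B, 1-aligned)
  sizeof = 54, alignof = 1
64 − 54 = 10

10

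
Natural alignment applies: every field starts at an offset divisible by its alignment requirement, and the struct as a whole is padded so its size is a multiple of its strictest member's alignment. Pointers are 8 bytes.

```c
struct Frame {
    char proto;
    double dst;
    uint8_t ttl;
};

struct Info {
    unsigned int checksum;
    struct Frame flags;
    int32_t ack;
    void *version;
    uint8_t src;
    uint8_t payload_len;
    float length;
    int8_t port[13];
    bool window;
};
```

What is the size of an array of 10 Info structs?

Frame: 0..1  proto  (1B, 1-aligned); 1..8  -- padding (7B); 8..16  dst  (8B, 8-aligned); 16..17  ttl  (1B, 1-aligned); 17..24  -- tail padding (7B); sizeof = 24, alignof = 8
0..4  checksum  (4B, 4-aligned)
4..8  -- padding (4B)
8..32  flags  (24B, 8-aligned)
32..36  ack  (4B, 4-aligned)
36..40  -- padding (4B)
40..48  version  (8B, 8-aligned)
48..49  src  (1B, 1-aligned)
49..50  payload_len  (1B, 1-aligned)
50..52  -- padding (2B)
52..56  length  (4B, 4-aligned)
56..69  port  (13B, 1-aligned)
69..70  window  (1B, 1-aligned)
70..72  -- tail padding (2B)
sizeof = 72, alignof = 8
array of 10: 10 × 72 = 720

720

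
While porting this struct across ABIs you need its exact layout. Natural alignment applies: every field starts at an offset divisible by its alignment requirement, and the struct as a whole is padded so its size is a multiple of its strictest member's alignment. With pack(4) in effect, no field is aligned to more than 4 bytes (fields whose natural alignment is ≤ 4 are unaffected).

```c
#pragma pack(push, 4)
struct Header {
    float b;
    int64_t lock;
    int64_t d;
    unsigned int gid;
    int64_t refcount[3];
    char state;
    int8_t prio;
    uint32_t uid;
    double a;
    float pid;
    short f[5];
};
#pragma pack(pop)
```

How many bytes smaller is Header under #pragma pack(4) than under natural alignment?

8

natural layout:
  0..4  b  (4B, 4-aligned)
  4..8  -- padding (4B)
  8..16  lock  (8B, 8-aligned)
  16..24  d  (8B, 8-aligned)
  24..28  gid  (4B, 4-aligned)
  28..32  -- padding (4B)
  32..56  refcount  (24B, 8-aligned)
  56..57  state  (1B, 1-aligned)
  57..58  prio  (1B, 1-aligned)
  58..60  -- padding (2B)
  60..64  uid  (4B, 4-aligned)
  64..72  a  (8B, 8-aligned)
  72..76  pid  (4B, 4-aligned)
  76..86  f  (10B, 2-aligned)
  86..88  -- tail padding (2B)
  sizeof = 88, alignof = 8
packed(4) layout:
  0..4  b  (4B, 4-aligned)
  4..12  lock  (8B, 4-aligned)
  12..20  d  (8B, 4-aligned)
  20..24  gid  (4B, 4-aligned)
  24..48  refcount  (24B, 4-aligned)
  48..49  state  (1B, 1-aligned)
  49..50  prio  (1B, 1-aligned)
  50..52  -- padding (2B)
  52..56  uid  (4B, 4-aligned)
  56..64  a  (8B, 4-aligned)
  64..68  pid  (4B, 4-aligned)
  68..78  f  (10B, 2-aligned)
  78..80  -- tail padding (2B)
  sizeof = 80, alignof = 4
88 − 80 = 8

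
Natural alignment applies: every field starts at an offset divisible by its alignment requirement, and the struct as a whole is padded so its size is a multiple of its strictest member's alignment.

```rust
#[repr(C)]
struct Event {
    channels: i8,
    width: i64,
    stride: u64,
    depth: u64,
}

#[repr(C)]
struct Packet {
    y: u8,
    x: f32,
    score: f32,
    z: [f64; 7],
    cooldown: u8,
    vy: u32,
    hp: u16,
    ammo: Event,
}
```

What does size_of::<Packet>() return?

120 bytes

Event: @0: channels [1B, align 1] → 1; +7 pad (align 8); @8: width [8B, align 8] → 16; @16: stride [8B, align 8] → 24; @24: depth [8B, align 8] → 32; size 32, align 8
@0: y [1B, align 1] → 1
+3 pad (align 4)
@4: x [4B, align 4] → 8
@8: score [4B, align 4] → 12
+4 pad (align 8)
@16: z [56B, align 8] → 72
@72: cooldown [1B, align 1] → 73
+3 pad (align 4)
@76: vy [4B, align 4] → 80
@80: hp [2B, align 2] → 82
+6 pad (align 8)
@88: ammo [32B, align 8] → 120
size 120, align 8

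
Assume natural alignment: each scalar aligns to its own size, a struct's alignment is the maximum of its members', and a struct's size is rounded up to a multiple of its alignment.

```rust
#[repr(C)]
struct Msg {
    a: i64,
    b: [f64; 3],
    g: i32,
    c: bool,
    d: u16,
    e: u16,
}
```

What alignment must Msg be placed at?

member alignments: a=8, b=8, g=4, c=1, d=2, e=2
max = 8

8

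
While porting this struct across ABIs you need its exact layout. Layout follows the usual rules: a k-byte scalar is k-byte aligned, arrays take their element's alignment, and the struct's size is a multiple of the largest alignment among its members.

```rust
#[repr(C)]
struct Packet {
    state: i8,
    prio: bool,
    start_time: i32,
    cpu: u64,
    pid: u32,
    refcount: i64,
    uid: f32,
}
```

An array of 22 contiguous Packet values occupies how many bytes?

880

state at 0 (size 1, align 1) → ends 1
prio at 1 (size 1, align 1) → ends 2
pad 2 to align 4 for start_time
start_time at 4 (size 4, align 4) → ends 8
cpu at 8 (size 8, align 8) → ends 16
pid at 16 (size 4, align 4) → ends 20
pad 4 to align 8 for refcount
refcount at 24 (size 8, align 8) → ends 32
uid at 32 (size 4, align 4) → ends 36
tail pad 4 to reach multiple of 8
total 40 bytes, alignment 8
array of 22: 22 × 40 = 880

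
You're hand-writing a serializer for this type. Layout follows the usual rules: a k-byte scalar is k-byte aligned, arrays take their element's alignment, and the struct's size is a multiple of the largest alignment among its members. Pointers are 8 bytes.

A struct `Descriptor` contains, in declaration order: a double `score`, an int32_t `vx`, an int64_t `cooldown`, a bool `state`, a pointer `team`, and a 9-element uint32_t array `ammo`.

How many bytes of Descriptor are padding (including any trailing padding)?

0..8  score  (8B, 8-aligned)
8..12  vx  (4B, 4-aligned)
12..16  -- padding (4B)
16..24  cooldown  (8B, 8-aligned)
24..25  state  (1B, 1-aligned)
25..32  -- padding (7B)
32..40  team  (8B, 8-aligned)
40..76  ammo  (36B, 4-aligned)
76..80  -- tail padding (4B)
sizeof = 80, alignof = 8
data bytes 65, size 80 → padding 15

15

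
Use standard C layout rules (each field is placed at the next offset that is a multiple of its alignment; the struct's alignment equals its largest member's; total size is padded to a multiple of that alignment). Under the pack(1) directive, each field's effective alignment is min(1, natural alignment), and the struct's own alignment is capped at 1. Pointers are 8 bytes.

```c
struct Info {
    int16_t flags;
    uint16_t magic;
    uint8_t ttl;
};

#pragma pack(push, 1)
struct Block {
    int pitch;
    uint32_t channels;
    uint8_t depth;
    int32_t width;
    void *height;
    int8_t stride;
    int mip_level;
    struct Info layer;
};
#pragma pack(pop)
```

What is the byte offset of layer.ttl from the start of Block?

30

Info: @0: flags [2B, align 2] → 2; @2: magic [2B, align 2] → 4; @4: ttl [1B, align 1] → 5; +1 tail pad (align 2); size 6, align 2
@0: pitch [4B, align 1] → 4
@4: channels [4B, align 1] → 8
@8: depth [1B, align 1] → 9
@9: width [4B, align 1] → 13
@13: height [8B, align 1] → 21
@21: stride [1B, align 1] → 22
@22: mip_level [4B, align 1] → 26
@26: layer [6B, align 1] → 32
within Info: ttl at 4
26 + 4 = 30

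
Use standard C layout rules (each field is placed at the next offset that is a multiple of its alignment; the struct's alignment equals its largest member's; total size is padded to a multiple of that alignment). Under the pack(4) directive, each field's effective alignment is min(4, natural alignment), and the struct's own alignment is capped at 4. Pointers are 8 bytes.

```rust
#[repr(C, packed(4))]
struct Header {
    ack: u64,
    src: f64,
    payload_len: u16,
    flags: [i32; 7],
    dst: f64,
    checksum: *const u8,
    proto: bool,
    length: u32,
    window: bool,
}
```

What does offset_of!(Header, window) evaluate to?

0..8  ack  (8B, 4-aligned)
8..16  src  (8B, 4-aligned)
16..18  payload_len  (2B, 2-aligned)
18..20  -- padding (2B)
20..48  flags  (28B, 4-aligned)
48..56  dst  (8B, 4-aligned)
56..64  checksum  (8B, 4-aligned)
64..65  proto  (1B, 1-aligned)
65..68  -- padding (3B)
68..72  length  (4B, 4-aligned)
72..73  window  (1B, 1-aligned)

72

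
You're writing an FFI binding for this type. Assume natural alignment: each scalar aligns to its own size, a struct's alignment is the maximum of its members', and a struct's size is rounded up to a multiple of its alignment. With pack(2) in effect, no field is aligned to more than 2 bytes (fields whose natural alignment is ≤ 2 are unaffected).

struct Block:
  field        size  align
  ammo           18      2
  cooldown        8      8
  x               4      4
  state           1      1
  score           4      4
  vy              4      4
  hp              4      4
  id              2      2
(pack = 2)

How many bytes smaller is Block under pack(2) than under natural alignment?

10

natural layout:
  @0: ammo [18B, align 2] → 18
  +6 pad (align 8)
  @24: cooldown [8B, align 8] → 32
  @32: x [4B, align 4] → 36
  @36: state [1B, align 1] → 37
  +3 pad (align 4)
  @40: score [4B, align 4] → 44
  @44: vy [4B, align 4] → 48
  @48: hp [4B, align 4] → 52
  @52: id [2B, align 2] → 54
  +2 tail pad (align 8)
  size 56, align 8
packed(2) layout:
  @0: ammo [18B, align 2] → 18
  @18: cooldown [8B, align 2] → 26
  @26: x [4B, align 2] → 30
  @30: state [1B, align 1] → 31
  +1 pad (align 2)
  @32: score [4B, align 2] → 36
  @36: vy [4B, align 2] → 40
  @40: hp [4B, align 2] → 44
  @44: id [2B, align 2] → 46
  size 46, align 2
56 − 46 = 10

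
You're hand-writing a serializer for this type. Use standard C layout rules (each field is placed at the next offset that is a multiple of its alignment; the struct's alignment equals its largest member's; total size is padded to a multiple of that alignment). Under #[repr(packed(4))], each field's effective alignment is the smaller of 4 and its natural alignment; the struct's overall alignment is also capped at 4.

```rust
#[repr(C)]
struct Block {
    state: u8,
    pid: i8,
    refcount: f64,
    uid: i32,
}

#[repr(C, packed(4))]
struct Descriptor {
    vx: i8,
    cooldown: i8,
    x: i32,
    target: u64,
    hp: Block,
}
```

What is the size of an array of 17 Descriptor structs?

Block: @0: state [1B, align 1] → 1; @1: pid [1B, align 1] → 2; +6 pad (align 8); @8: refcount [8B, align 8] → 16; @16: uid [4B, align 4] → 20; +4 tail pad (align 8); size 24, align 8
@0: vx [1B, align 1] → 1
@1: cooldown [1B, align 1] → 2
+2 pad (align 4)
@4: x [4B, align 4] → 8
@8: target [8B, align 4] → 16
@16: hp [24B, align 4] → 40
size 40, align 4
array of 17: 17 × 40 = 680

680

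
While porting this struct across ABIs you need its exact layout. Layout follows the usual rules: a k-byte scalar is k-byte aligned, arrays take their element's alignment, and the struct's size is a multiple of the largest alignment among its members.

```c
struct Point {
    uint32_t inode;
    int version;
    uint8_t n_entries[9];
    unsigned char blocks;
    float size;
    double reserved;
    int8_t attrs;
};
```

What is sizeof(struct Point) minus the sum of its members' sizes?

0..4  inode  (4B, 4-aligned)
4..8  version  (4B, 4-aligned)
8..17  n_entries  (9B, 1-aligned)
17..18  blocks  (1B, 1-aligned)
18..20  -- padding (2B)
20..24  size  (4B, 4-aligned)
24..32  reserved  (8B, 8-aligned)
32..33  attrs  (1B, 1-aligned)
33..40  -- tail padding (7B)
sizeof = 40, alignof = 8
data bytes 31, size 40 → padding 9

9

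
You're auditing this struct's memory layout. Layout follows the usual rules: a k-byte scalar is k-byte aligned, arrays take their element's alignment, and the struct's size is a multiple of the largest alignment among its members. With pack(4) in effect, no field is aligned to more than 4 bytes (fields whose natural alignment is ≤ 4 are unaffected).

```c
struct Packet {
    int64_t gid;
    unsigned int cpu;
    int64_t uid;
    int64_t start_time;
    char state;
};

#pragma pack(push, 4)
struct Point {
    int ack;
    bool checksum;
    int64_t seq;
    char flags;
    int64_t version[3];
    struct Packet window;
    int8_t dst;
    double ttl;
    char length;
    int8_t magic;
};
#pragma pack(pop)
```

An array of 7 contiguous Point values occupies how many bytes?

Packet: @0: gid [8B, align 8] → 8; @8: cpu [4B, align 4] → 12; +4 pad (align 8); @16: uid [8B, align 8] → 24; @24: start_time [8B, align 8] → 32; @32: state [1B, align 1] → 33; +7 tail pad (align 8); size 40, align 8
@0: ack [4B, align 4] → 4
@4: checksum [1B, align 1] → 5
+3 pad (align 4)
@8: seq [8B, align 4] → 16
@16: flags [1B, align 1] → 17
+3 pad (align 4)
@20: version [24B, align 4] → 44
@44: window [40B, align 4] → 84
@84: dst [1B, align 1] → 85
+3 pad (align 4)
@88: ttl [8B, align 4] → 96
@96: length [1B, align 1] → 97
@97: magic [1B, align 1] → 98
+2 tail pad (align 4)
size 100, align 4
array of 7: 7 × 100 = 700

700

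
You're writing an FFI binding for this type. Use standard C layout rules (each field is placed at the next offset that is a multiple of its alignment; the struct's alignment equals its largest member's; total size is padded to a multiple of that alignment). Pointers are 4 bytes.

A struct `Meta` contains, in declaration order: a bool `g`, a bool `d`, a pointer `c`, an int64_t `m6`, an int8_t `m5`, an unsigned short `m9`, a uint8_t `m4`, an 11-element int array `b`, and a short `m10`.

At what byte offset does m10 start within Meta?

68

g at 0 (size 1, align 1) → ends 1
d at 1 (size 1, align 1) → ends 2
pad 2 to align 4 for c
c at 4 (size 4, align 4) → ends 8
m6 at 8 (size 8, align 8) → ends 16
m5 at 16 (size 1, align 1) → ends 17
pad 1 to align 2 for m9
m9 at 18 (size 2, align 2) → ends 20
m4 at 20 (size 1, align 1) → ends 21
pad 3 to align 4 for b
b at 24 (size 44, align 4) → ends 68
m10 at 68 (size 2, align 2) → ends 70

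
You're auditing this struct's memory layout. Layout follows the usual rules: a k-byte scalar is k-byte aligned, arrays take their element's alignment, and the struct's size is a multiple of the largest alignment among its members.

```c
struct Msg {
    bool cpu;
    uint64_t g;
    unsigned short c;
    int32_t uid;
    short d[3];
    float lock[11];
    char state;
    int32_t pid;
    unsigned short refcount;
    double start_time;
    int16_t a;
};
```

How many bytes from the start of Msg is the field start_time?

88

0..1  cpu  (1B, 1-aligned)
1..8  -- padding (7B)
8..16  g  (8B, 8-aligned)
16..18  c  (2B, 2-aligned)
18..20  -- padding (2B)
20..24  uid  (4B, 4-aligned)
24..30  d  (6B, 2-aligned)
30..32  -- padding (2B)
32..76  lock  (44B, 4-aligned)
76..77  state  (1B, 1-aligned)
77..80  -- padding (3B)
80..84  pid  (4B, 4-aligned)
84..86  refcount  (2B, 2-aligned)
86..88  -- padding (2B)
88..96  start_time  (8B, 8-aligned)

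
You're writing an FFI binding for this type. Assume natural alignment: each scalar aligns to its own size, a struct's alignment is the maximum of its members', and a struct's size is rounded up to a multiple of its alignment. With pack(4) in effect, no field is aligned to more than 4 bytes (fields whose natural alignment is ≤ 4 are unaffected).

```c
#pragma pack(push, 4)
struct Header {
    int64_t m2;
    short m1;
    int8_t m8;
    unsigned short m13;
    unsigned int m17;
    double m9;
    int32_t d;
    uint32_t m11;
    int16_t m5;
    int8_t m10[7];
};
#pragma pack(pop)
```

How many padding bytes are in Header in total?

6

@0: m2 [8B, align 4] → 8
@8: m1 [2B, align 2] → 10
@10: m8 [1B, align 1] → 11
+1 pad (align 2)
@12: m13 [2B, align 2] → 14
+2 pad (align 4)
@16: m17 [4B, align 4] → 20
@20: m9 [8B, align 4] → 28
@28: d [4B, align 4] → 32
@32: m11 [4B, align 4] → 36
@36: m5 [2B, align 2] → 38
@38: m10 [7B, align 1] → 45
+3 tail pad (align 4)
size 48, align 4
data bytes 42, size 48 → padding 6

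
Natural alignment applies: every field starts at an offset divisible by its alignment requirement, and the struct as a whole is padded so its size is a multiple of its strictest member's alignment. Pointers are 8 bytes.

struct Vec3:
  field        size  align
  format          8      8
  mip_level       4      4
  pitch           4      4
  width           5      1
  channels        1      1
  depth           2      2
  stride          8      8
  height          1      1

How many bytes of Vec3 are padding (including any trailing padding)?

7

0..8  format  (8B, 8-aligned)
8..12  mip_level  (4B, 4-aligned)
12..16  pitch  (4B, 4-aligned)
16..21  width  (5B, 1-aligned)
21..22  channels  (1B, 1-aligned)
22..24  depth  (2B, 2-aligned)
24..32  stride  (8B, 8-aligned)
32..33  height  (1B, 1-aligned)
33..40  -- tail padding (7B)
sizeof = 40, alignof = 8
data bytes 33, size 40 → padding 7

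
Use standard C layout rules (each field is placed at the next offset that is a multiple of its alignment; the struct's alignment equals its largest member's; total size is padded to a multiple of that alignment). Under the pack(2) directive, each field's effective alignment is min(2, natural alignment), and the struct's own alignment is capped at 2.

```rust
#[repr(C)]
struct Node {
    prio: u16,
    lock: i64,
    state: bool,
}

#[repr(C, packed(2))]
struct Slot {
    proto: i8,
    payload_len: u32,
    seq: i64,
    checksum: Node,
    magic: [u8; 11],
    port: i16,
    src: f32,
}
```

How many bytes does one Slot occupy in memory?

56 bytes

Node: @0: prio [2B, align 2] → 2; +6 pad (align 8); @8: lock [8B, align 8] → 16; @16: state [1B, align 1] → 17; +7 tail pad (align 8); size 24, align 8
@0: proto [1B, align 1] → 1
+1 pad (align 2)
@2: payload_len [4B, align 2] → 6
@6: seq [8B, align 2] → 14
@14: checksum [24B, align 2] → 38
@38: magic [11B, align 1] → 49
+1 pad (align 2)
@50: port [2B, align 2] → 52
@52: src [4B, align 2] → 56
size 56, align 2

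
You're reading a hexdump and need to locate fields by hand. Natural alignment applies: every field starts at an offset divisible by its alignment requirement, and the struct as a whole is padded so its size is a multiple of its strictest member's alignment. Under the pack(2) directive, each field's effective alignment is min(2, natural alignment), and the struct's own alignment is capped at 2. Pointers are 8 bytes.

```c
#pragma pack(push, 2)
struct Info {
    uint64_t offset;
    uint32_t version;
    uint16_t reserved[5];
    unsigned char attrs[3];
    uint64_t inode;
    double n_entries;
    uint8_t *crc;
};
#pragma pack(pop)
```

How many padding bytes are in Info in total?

@0: offset [8B, align 2] → 8
@8: version [4B, align 2] → 12
@12: reserved [10B, align 2] → 22
@22: attrs [3B, align 1] → 25
+1 pad (align 2)
@26: inode [8B, align 2] → 34
@34: n_entries [8B, align 2] → 42
@42: crc [8B, align 2] → 50
size 50, align 2
data bytes 49, size 50 → padding 1

1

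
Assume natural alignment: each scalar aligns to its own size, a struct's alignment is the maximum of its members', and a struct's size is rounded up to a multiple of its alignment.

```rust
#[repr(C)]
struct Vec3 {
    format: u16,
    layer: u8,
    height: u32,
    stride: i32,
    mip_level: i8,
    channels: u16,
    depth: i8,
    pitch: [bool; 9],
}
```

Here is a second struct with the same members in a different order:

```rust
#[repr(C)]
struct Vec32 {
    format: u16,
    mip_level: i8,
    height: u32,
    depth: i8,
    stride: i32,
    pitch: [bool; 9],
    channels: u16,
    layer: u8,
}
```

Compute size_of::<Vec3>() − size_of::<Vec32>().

-4

@0: format [2B, align 2] → 2
@2: layer [1B, align 1] → 3
+1 pad (align 4)
@4: height [4B, align 4] → 8
@8: stride [4B, align 4] → 12
@12: mip_level [1B, align 1] → 13
+1 pad (align 2)
@14: channels [2B, align 2] → 16
@16: depth [1B, align 1] → 17
@17: pitch [9B, align 1] → 26
+2 tail pad (align 4)
size 28, align 4
— Vec32 —
@0: format [2B, align 2] → 2
@2: mip_level [1B, align 1] → 3
+1 pad (align 4)
@4: height [4B, align 4] → 8
@8: depth [1B, align 1] → 9
+3 pad (align 4)
@12: stride [4B, align 4] → 16
@16: pitch [9B, align 1] → 25
+1 pad (align 2)
@26: channels [2B, align 2] → 28
@28: layer [1B, align 1] → 29
+3 tail pad (align 4)
size 32, align 4
28 − 32 = -4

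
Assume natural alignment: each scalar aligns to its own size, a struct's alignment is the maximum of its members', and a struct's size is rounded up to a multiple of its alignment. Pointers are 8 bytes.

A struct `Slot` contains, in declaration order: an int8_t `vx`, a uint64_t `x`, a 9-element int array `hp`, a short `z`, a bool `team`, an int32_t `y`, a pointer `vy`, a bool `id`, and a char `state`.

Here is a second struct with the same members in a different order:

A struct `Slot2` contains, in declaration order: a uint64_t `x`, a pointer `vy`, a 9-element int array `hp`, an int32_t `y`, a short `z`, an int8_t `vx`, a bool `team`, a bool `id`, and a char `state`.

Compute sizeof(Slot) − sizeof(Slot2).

0..1  vx  (1B, 1-aligned)
1..8  -- padding (7B)
8..16  x  (8B, 8-aligned)
16..52  hp  (36B, 4-aligned)
52..54  z  (2B, 2-aligned)
54..55  team  (1B, 1-aligned)
55..56  -- padding (1B)
56..60  y  (4B, 4-aligned)
60..64  -- padding (4B)
64..72  vy  (8B, 8-aligned)
72..73  id  (1B, 1-aligned)
73..74  state  (1B, 1-aligned)
74..80  -- tail padding (6B)
sizeof = 80, alignof = 8
— Slot2 —
0..8  x  (8B, 8-aligned)
8..16  vy  (8B, 8-aligned)
16..52  hp  (36B, 4-aligned)
52..56  y  (4B, 4-aligned)
56..58  z  (2B, 2-aligned)
58..59  vx  (1B, 1-aligned)
59..60  team  (1B, 1-aligned)
60..61  id  (1B, 1-aligned)
61..62  state  (1B, 1-aligned)
62..64  -- tail padding (2B)
sizeof = 64, alignof = 8
80 − 64 = 16

16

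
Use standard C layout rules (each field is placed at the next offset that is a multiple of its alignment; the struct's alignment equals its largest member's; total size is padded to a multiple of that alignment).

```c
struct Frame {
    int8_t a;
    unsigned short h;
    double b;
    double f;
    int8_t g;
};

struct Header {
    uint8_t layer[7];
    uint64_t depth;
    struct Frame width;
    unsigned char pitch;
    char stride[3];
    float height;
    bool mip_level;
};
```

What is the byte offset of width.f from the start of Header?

Frame: @0: a [1B, align 1] → 1; +1 pad (align 2); @2: h [2B, align 2] → 4; +4 pad (align 8); @8: b [8B, align 8] → 16; @16: f [8B, align 8] → 24; @24: g [1B, align 1] → 25; +7 tail pad (align 8); size 32, align 8
@0: layer [7B, align 1] → 7
+1 pad (align 8)
@8: depth [8B, align 8] → 16
@16: width [32B, align 8] → 48
within Frame: f at 16
16 + 16 = 32

32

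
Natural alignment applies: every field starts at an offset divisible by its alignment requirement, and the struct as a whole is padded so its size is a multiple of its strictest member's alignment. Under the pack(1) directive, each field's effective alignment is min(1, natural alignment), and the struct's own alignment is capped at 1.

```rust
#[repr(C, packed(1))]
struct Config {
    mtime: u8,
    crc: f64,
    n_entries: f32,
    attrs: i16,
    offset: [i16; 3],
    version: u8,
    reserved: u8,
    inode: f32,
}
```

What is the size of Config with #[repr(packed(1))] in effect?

@0: mtime [1B, align 1] → 1
@1: crc [8B, align 1] → 9
@9: n_entries [4B, align 1] → 13
@13: attrs [2B, align 1] → 15
@15: offset [6B, align 1] → 21
@21: version [1B, align 1] → 22
@22: reserved [1B, align 1] → 23
@23: inode [4B, align 1] → 27
size 27, align 1

27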